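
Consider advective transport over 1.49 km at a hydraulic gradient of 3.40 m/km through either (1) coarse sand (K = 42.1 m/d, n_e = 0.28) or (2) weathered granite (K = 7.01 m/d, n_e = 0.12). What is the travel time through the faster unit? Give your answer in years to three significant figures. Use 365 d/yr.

Unit 1 (coarse sand): v = 42.1×0.0034/0.28 = 0.5112 m/d, t = 1490/0.5112 = 2915 d
Unit 2 (weathered granite): v = 7.01×0.0034/0.12 = 0.1986 m/d, t = 1490/0.1986 = 7502 d
Faster: 2915 d / 365 = 7.99 yr

7.99 years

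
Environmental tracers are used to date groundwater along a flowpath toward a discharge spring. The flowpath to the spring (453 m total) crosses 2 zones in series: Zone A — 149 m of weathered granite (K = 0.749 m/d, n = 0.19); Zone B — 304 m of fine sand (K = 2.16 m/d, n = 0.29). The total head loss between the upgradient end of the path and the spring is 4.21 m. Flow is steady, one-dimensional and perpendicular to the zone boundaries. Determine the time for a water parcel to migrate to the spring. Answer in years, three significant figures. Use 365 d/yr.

Steady 1-D flow in series ⇒ the Darcy flux q is identical in every zone and the zone head losses add (resistances L/K in series).
Σ(L/K) = 149/0.749 + 304/2.16 = 198.9 + 140.7 = 339.7 d
q = ΔH / Σ(L/K) = 4.21 / 339.7 = 0.01239 m/d (same in every zone)
Zone A: v = q/n = 0.01239/0.19 = 0.06523 m/d → t_A = 149/0.06523 = 2284 d
Zone B: v = q/n = 0.01239/0.29 = 0.04274 m/d → t_B = 304/0.04274 = 7113 d
Total t = 2284 + 7113 = 9397 d
   = 9397 / 365 = 25.7 yr

25.7 years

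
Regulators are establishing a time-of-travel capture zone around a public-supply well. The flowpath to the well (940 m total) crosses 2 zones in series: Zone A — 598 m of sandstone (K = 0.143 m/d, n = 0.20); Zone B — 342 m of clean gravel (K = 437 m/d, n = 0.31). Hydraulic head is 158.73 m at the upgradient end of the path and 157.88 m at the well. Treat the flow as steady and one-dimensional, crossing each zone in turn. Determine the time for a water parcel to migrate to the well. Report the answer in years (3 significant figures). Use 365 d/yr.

3040 years

Total head drop ΔH = 158.73 − 157.88 = 0.85 m
Steady 1-D flow in series ⇒ the Darcy flux q is identical in every zone and the zone head losses add (resistances L/K in series).
Σ(L/K) = 598/0.143 + 342/437 = 4182 + 0.7826 = 4183 d
q = ΔH / Σ(L/K) = 0.85 / 4183 = 2.032e-4 m/d (same in every zone)
Zone A: v = q/n = 2.032e-4/0.20 = 0.001016 m/d → t_A = 598/0.001016 = 588500 d
Zone B: v = q/n = 2.032e-4/0.31 = 6.556e-4 m/d → t_B = 342/6.556e-4 = 521700 d
Total t = 588500 + 521700 = 1.110e6 d
   = 1.110e6 / 365 = 3040 yr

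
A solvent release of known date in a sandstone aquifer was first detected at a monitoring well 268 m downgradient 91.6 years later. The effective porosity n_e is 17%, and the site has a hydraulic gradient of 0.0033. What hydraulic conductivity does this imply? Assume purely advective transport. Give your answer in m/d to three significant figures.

t = 91.6 years = 33430 d
v = L / t = 268 / 33430 = 0.008016 m/d
K = v · n / i = 0.008016 × 0.17 / 0.0033 = 0.413 m/d

0.413 m/d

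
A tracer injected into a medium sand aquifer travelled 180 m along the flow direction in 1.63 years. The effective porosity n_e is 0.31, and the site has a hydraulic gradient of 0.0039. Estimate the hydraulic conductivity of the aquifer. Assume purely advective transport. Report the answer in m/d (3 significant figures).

t = 1.63 years = 594.9 d
v = L / t = 180 / 594.9 = 0.3025 m/d
K = v · n / i = 0.3025 × 0.31 / 0.0039 = 24.0 m/d

24.0 m/d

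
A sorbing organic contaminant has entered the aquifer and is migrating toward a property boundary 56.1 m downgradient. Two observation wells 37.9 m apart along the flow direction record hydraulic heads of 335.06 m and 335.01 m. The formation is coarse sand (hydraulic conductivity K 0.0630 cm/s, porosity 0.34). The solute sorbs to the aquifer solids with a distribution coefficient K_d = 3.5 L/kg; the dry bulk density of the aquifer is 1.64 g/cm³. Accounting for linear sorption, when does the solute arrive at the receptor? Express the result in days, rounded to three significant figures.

Hydraulic gradient i = (335.06 − 335.01) / 37.9 = 0.05 / 37.9 = 0.001319
K = 0.0630 cm/s × 864 = 54.43 m/d
Darcy flux q = K·i = 54.43 × 0.001319 = 0.07181 m/d
v_s = q/n_e = 0.07181/0.34 = 0.2112 m/d
Retardation R = 1 + ρ_b·K_d/n = 1 + 1.64×3.5/0.34 = 17.88
Contaminant velocity v_c = v/R = 0.2112/17.88 = 0.01181 m/d
t = L/v_c = 56.1/0.01181 = 4750 d

4750 days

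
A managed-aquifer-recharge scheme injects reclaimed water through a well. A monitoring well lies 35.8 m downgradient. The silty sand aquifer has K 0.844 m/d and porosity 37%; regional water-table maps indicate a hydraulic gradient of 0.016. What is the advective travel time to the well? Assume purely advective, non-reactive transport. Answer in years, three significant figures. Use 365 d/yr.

2.69 years

Darcy flux q = K·i = 0.844 × 0.016 = 0.01350 m/d
Seepage velocity v = q / n = 0.01350 / 0.37 = 0.03650 m/d
t = L / v = 35.8 / 0.03650 = 980.9 d
   = 980.9 / 365 = 2.69 yr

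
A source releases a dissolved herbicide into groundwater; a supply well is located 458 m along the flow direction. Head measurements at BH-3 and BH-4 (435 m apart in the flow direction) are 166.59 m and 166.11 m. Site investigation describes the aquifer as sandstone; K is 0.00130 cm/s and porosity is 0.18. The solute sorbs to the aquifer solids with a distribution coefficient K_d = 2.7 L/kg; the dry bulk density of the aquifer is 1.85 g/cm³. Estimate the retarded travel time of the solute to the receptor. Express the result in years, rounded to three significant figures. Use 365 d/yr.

Hydraulic gradient i = (166.59 − 166.11) / 435 = 0.48 / 435 = 0.001103
K = 0.00130 cm/s × 864 = 1.123 m/d
Darcy flux q = K·i = 1.123 × 0.001103 = 0.001239 m/d
v = Ki/n = 1.123·0.001103/0.18 = 0.006886 m/d
Retardation R = 1 + ρ_b·K_d/n = 1 + 1.85×2.7/0.18 = 28.75
Contaminant velocity v_c = v/R = 0.006886/28.75 = 2.395e-4 m/d
t = L/v_c = 458/2.395e-4 = 1.912e6 d
   = 1.912e6/365 = 5240 yr

5240 years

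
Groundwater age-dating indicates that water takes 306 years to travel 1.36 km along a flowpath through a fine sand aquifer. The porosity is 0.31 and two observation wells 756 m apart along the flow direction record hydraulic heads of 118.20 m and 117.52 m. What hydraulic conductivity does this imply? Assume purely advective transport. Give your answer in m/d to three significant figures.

4.20 m/d

Hydraulic gradient i = (118.20 − 117.52) / 756 = 0.68 / 756 = 8.995e-4
t = 306 years = 111700 d
L = 1.36 km = 1360 m
v = L / t = 1360 / 111700 = 0.01218 m/d
K = v · n / i = 0.01218 × 0.31 / 8.995e-4 = 4.20 m/d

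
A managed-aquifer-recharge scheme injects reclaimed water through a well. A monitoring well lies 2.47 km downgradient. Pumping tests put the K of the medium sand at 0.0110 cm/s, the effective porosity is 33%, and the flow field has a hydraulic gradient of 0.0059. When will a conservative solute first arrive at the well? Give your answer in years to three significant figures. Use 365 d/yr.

39.8 years

K = 0.0110 cm/s × 864 = 9.504 m/d
Darcy flux q = K·i = 9.504 × 0.0059 = 0.05607 m/d
Seepage velocity v = q / n = 0.05607 / 0.33 = 0.1699 m/d
L = 2.47 km = 2470 m
t = L / v = 2470 / 0.1699 = 14540 d
   = 14540 / 365 = 39.8 yr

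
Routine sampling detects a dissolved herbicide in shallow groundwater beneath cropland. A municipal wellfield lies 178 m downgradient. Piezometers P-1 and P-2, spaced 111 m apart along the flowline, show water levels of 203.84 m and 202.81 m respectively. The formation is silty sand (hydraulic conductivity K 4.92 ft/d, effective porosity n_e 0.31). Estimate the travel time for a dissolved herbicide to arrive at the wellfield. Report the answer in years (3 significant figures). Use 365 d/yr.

10.9 years

Hydraulic gradient i = (203.84 − 202.81) / 111 = 1.03 / 111 = 0.009279
K = 4.92 ft/d × 0.3048 = 1.500 m/d
Specific discharge q = 1.500 × 0.009279 = 0.01392 m/d
v = Ki/n = 1.500·0.009279/0.31 = 0.04489 m/d
t = L / v = 178 / 0.04489 = 3965 d
   = 3965 / 365 = 10.9 yr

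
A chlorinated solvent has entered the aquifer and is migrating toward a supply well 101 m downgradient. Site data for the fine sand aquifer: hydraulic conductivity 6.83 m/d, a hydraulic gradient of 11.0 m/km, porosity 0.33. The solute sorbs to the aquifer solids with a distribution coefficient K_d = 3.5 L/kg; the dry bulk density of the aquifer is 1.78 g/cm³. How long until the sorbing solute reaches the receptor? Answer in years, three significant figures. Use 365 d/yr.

Specific discharge q = 6.83 × 0.011 = 0.07513 m/d
v = Ki/n = 6.83·0.011/0.33 = 0.2277 m/d
Retardation R = 1 + ρ_b·K_d/n = 1 + 1.78×3.5/0.33 = 19.88
Contaminant velocity v_c = v/R = 0.2277/19.88 = 0.01145 m/d
t = L/v_c = 101/0.01145 = 8819 d
   = 8819/365 = 24.2 yr

24.2 years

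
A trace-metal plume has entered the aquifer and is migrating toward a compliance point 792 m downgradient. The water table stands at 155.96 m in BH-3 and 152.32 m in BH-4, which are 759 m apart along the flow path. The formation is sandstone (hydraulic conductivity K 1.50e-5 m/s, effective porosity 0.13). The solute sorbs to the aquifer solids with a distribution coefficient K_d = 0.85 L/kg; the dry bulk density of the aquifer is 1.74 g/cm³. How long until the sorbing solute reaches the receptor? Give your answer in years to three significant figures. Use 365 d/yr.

562 years

Hydraulic gradient i = (155.96 − 152.32) / 759 = 3.64 / 759 = 0.004796
K = 1.50e-5 m/s × 86400 s/d = 1.296 m/d
Darcy flux q = K·i = 1.296 × 0.004796 = 0.006215 m/d
v = Ki/n = 1.296·0.004796/0.13 = 0.04781 m/d
Retardation R = 1 + ρ_b·K_d/n = 1 + 1.74×0.85/0.13 = 12.38
Contaminant velocity v_c = v/R = 0.04781/12.38 = 0.003863 m/d
t = L/v_c = 792/0.003863 = 205000 d
   = 205000/365 = 562 yr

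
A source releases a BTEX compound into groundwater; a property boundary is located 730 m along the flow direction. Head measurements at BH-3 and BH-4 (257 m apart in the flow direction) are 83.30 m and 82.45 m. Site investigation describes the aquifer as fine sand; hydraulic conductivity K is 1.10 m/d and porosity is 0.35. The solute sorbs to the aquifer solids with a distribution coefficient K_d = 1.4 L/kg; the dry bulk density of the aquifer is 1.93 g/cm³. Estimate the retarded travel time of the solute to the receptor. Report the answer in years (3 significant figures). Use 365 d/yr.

1680 years

Hydraulic gradient i = (83.30 − 82.45) / 257 = 0.85 / 257 = 0.003307
Specific discharge q = 1.10 × 0.003307 = 0.003638 m/d
v = Ki/n = 1.10·0.003307/0.35 = 0.01039 m/d
Retardation R = 1 + ρ_b·K_d/n = 1 + 1.93×1.4/0.35 = 8.720
Contaminant velocity v_c = v/R = 0.01039/8.720 = 0.001192 m/d
t = L/v_c = 730/0.001192 = 612400 d
   = 612400/365 = 1680 yr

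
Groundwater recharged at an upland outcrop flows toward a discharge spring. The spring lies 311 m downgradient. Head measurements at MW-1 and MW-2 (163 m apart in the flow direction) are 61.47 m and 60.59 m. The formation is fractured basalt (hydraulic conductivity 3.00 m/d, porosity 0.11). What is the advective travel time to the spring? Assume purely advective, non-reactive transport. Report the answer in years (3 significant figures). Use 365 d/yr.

Hydraulic gradient i = (61.47 − 60.59) / 163 = 0.88 / 163 = 0.005399
q = Ki = 3.00 × 0.005399 = 0.01620 m/d
v = Ki/n = 3.00·0.005399/0.11 = 0.1472 m/d
t = L / v = 311 / 0.1472 = 2112 d
   = 2112 / 365 = 5.79 yr

5.79 years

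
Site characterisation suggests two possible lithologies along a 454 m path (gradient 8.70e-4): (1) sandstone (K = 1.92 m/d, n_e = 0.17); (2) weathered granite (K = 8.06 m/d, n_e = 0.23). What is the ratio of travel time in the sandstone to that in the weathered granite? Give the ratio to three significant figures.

Unit 1 (sandstone): v = 1.92×8.7e-4/0.17 = 0.009826 m/d, t = 454/0.009826 = 46200 d
Unit 2 (weathered granite): v = 8.06×8.7e-4/0.23 = 0.03049 m/d, t = 454/0.03049 = 14890 d
t(sandstone) / t(weathered granite) = 46200/14890 = 3.10

3.10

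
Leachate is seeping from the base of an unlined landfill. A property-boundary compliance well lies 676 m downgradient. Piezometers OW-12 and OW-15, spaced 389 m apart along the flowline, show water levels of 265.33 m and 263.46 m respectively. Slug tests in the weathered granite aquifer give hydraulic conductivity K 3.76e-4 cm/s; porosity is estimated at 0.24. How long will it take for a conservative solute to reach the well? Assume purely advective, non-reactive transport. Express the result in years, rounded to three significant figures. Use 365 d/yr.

Hydraulic gradient i = (265.33 − 263.46) / 389 = 1.87 / 389 = 0.004807
K = 3.76e-4 cm/s × 864 = 0.3249 m/d
q = Ki = 0.3249 × 0.004807 = 0.001562 m/d
Average linear velocity = 0.001562 / 0.24 = 0.006507 m/d
t = L / v = 676 / 0.006507 = 103900 d
   = 103900 / 365 = 285 yr

285 years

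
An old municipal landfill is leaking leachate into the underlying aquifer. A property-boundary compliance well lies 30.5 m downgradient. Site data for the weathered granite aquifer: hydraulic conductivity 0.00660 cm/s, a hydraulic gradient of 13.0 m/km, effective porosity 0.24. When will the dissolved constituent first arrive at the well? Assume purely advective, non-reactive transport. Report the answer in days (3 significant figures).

K = 0.00660 cm/s × 864 = 5.702 m/d
Darcy flux q = K·i = 5.702 × 0.013 = 0.07413 m/d
Seepage velocity v = q / n = 0.07413 / 0.24 = 0.3089 m/d
t = L / v = 30.5 / 0.3089 = 98.74 d

98.7 days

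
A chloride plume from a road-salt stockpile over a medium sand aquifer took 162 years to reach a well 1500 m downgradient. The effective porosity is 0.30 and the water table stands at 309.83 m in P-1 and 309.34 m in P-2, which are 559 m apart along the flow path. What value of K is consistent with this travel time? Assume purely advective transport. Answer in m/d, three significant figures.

8.68 m/d

Hydraulic gradient i = (309.83 − 309.34) / 559 = 0.49 / 559 = 8.766e-4
t = 162 years = 59130 d
v = L / t = 1500 / 59130 = 0.02537 m/d
K = v · n / i = 0.02537 × 0.30 / 8.766e-4 = 8.68 m/d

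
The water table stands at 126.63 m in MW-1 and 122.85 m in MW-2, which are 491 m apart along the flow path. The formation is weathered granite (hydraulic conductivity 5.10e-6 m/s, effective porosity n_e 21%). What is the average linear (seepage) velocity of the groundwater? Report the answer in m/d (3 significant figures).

Hydraulic gradient i = (126.63 − 122.85) / 491 = 3.78 / 491 = 0.007699
K = 5.10e-6 m/s × 86400 s/d = 0.4406 m/d
Darcy flux q = K·i = 0.4406 × 0.007699 = 0.003392 m/d
v = Ki/n = 0.4406·0.007699/0.21 = 0.01615 m/d

0.0162 m/d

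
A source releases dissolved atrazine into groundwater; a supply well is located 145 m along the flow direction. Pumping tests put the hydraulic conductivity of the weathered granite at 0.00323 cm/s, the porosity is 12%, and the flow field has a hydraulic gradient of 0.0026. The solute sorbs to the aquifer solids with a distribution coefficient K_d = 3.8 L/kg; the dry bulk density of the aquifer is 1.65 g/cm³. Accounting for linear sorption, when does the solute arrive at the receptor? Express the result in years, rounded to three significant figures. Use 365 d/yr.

K = 0.00323 cm/s × 864 = 2.791 m/d
Specific discharge q = 2.791 × 0.0026 = 0.007256 m/d
Seepage velocity v = q / n = 0.007256 / 0.12 = 0.06047 m/d
Retardation R = 1 + ρ_b·K_d/n = 1 + 1.65×3.8/0.12 = 53.25
Contaminant velocity v_c = v/R = 0.06047/53.25 = 0.001136 m/d
t = L/v_c = 145/0.001136 = 127700 d
   = 127700/365 = 350 yr

350 years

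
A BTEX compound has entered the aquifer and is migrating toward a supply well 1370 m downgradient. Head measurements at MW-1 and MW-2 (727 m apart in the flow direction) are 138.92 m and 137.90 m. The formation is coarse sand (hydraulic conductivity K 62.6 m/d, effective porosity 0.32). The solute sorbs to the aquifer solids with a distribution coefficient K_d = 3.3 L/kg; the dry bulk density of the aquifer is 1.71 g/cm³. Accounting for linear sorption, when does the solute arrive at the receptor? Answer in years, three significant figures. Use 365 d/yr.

Hydraulic gradient i = (138.92 − 137.90) / 727 = 1.02 / 727 = 0.001403
Specific discharge q = 62.6 × 0.001403 = 0.08783 m/d
Seepage velocity v = q / n = 0.08783 / 0.32 = 0.2745 m/d
Retardation R = 1 + ρ_b·K_d/n = 1 + 1.71×3.3/0.32 = 18.63
Contaminant velocity v_c = v/R = 0.2745/18.63 = 0.01473 m/d
t = L/v_c = 1370/0.01473 = 93010 d
   = 93010/365 = 255 yr

255 years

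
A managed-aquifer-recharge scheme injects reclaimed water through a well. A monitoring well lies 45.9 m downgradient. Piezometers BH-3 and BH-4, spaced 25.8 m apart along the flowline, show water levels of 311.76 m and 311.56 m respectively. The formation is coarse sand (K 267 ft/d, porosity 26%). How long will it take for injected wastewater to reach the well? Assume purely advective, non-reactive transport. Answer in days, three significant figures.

Hydraulic gradient i = (311.76 − 311.56) / 25.8 = 0.20 / 25.8 = 0.007752
K = 267 ft/d × 0.3048 = 81.38 m/d
Darcy flux q = K·i = 81.38 × 0.007752 = 0.6309 m/d
v = Ki/n = 81.38·0.007752/0.26 = 2.426 m/d
t = L / v = 45.9 / 2.426 = 18.92 d

18.9 days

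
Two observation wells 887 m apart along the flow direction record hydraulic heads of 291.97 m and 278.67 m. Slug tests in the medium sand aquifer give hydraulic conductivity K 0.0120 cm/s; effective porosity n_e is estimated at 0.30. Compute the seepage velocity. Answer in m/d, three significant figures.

Hydraulic gradient i = (291.97 − 278.67) / 887 = 13.30 / 887 = 0.01499
K = 0.0120 cm/s × 864 = 10.37 m/d
q = Ki = 10.37 × 0.01499 = 0.1555 m/d
v_s = q/n_e = 0.1555/0.30 = 0.5182 m/d

0.518 m/d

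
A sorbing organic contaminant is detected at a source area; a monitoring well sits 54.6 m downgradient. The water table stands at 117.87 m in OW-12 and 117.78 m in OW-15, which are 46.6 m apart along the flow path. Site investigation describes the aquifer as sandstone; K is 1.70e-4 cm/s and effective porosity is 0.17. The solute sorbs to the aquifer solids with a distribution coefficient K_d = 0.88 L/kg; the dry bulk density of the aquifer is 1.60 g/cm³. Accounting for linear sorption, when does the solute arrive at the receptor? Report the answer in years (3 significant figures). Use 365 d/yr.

832 years

Hydraulic gradient i = (117.87 − 117.78) / 46.6 = 0.09 / 46.6 = 0.001931
K = 1.70e-4 cm/s × 864 = 0.1469 m/d
Specific discharge q = 0.1469 × 0.001931 = 2.837e-4 m/d
v = Ki/n = 0.1469·0.001931/0.17 = 0.001669 m/d
Retardation R = 1 + ρ_b·K_d/n = 1 + 1.60×0.88/0.17 = 9.282
Contaminant velocity v_c = v/R = 0.001669/9.282 = 1.798e-4 m/d
t = L/v_c = 54.6/1.798e-4 = 303700 d
   = 303700/365 = 832 yr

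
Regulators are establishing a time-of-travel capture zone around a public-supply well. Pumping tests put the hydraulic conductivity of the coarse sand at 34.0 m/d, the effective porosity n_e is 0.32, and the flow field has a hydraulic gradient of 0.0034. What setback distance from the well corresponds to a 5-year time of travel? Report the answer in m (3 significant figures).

659 m

q = Ki = 34.0 × 0.0034 = 0.1156 m/d
v_s = q/n_e = 0.1156/0.32 = 0.3612 m/d
T = 5 yr × 365 = 1825 d
L = v × T = 0.3612 × 1825 = 659.3 m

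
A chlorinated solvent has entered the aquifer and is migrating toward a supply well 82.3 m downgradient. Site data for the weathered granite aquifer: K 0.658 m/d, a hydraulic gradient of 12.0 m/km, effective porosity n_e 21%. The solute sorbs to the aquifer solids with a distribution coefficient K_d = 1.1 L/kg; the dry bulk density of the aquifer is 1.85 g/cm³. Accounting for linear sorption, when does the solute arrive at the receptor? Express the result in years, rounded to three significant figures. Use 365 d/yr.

64.1 years

Darcy flux q = K·i = 0.658 × 0.012 = 0.007896 m/d
v = Ki/n = 0.658·0.012/0.21 = 0.03760 m/d
Retardation R = 1 + ρ_b·K_d/n = 1 + 1.85×1.1/0.21 = 10.69
Contaminant velocity v_c = v/R = 0.03760/10.69 = 0.003517 m/d
t = L/v_c = 82.3/0.003517 = 23400 d
   = 23400/365 = 64.1 yr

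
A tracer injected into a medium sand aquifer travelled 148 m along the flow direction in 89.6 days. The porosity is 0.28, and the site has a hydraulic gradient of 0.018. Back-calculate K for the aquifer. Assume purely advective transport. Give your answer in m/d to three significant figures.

v = L / t = 148 / 89.6 = 1.652 m/d
K = v · n / i = 1.652 × 0.28 / 0.018 = 25.7 m/d

25.7 m/d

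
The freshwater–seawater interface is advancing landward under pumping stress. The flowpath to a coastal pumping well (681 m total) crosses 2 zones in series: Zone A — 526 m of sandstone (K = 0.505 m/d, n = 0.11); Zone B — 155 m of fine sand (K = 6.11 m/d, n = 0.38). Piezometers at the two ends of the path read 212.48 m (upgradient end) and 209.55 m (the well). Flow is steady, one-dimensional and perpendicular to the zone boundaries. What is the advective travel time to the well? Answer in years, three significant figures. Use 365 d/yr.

116 years

Total head drop ΔH = 212.48 − 209.55 = 2.93 m
Steady 1-D flow in series ⇒ the Darcy flux q is identical in every zone and the zone head losses add (resistances L/K in series).
Σ(L/K) = 526/0.505 + 155/6.11 = 1042 + 25.37 = 1067 d
q = ΔH / Σ(L/K) = 2.93 / 1067 = 0.002746 m/d (same in every zone)
Zone A: v = q/n = 0.002746/0.11 = 0.02496 m/d → t_A = 526/0.02496 = 21070 d
Zone B: v = q/n = 0.002746/0.38 = 0.007227 m/d → t_B = 155/0.007227 = 21450 d
Total t = 21070 + 21450 = 42520 d
   = 42520 / 365 = 116 yr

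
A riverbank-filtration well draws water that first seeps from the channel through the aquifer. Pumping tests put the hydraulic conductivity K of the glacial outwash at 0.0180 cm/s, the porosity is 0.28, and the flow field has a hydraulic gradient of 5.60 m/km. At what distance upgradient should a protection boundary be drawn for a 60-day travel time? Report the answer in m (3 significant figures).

18.7 m

K = 0.0180 cm/s × 864 = 15.55 m/d
Darcy flux q = K·i = 15.55 × 0.0056 = 0.08709 m/d
Average linear velocity = 0.08709 / 0.28 = 0.3110 m/d
L = v × T = 0.3110 × 60 = 18.66 m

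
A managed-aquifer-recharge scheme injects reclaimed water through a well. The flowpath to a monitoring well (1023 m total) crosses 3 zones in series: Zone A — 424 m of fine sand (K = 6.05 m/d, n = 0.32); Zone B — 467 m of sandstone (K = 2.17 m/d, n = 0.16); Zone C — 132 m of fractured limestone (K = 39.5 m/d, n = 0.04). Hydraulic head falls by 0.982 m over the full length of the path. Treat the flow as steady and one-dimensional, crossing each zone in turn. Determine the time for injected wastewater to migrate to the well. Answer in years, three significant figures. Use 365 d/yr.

174 years

Steady 1-D flow in series ⇒ the Darcy flux q is identical in every zone and the zone head losses add (resistances L/K in series).
Σ(L/K) = 424/6.05 + 467/2.17 + 132/39.5 = 70.08 + 215.2 + 3.342 = 288.6 d
q = ΔH / Σ(L/K) = 0.982 / 288.6 = 0.003402 m/d (same in every zone)
Zone A: v = q/n = 0.003402/0.32 = 0.01063 m/d → t_A = 424/0.01063 = 39880 d
Zone B: v = q/n = 0.003402/0.16 = 0.02126 m/d → t_B = 467/0.02126 = 21960 d
Zone C: v = q/n = 0.003402/0.04 = 0.08506 m/d → t_C = 132/0.08506 = 1552 d
Total t = 39880 + 21960 + 1552 = 63390 d
   = 63390 / 365 = 174 yr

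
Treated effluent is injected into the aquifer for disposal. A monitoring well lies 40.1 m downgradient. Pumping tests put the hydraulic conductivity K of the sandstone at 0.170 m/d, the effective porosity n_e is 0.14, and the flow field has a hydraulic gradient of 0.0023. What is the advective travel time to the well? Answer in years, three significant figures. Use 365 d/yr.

Specific discharge q = 0.170 × 0.0023 = 3.910e-4 m/d
v = Ki/n = 0.170·0.0023/0.14 = 0.002793 m/d
t = L / v = 40.1 / 0.002793 = 14360 d
   = 14360 / 365 = 39.3 yr

39.3 years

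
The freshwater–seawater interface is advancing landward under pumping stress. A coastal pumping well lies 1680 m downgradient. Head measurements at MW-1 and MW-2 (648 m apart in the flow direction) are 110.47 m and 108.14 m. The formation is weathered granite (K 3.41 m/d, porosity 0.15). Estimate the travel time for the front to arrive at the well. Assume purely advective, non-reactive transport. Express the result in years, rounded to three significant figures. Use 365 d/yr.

56.3 years

Hydraulic gradient i = (110.47 − 108.14) / 648 = 2.33 / 648 = 0.003596
Darcy flux q = K·i = 3.41 × 0.003596 = 0.01226 m/d
v_s = q/n_e = 0.01226/0.15 = 0.08174 m/d
t = L / v = 1680 / 0.08174 = 20550 d
   = 20550 / 365 = 56.3 yr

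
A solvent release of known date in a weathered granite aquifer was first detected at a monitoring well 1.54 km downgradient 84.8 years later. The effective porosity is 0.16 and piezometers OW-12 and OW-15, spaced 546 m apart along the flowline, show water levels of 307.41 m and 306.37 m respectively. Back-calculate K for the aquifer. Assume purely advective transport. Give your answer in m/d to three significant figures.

4.18 m/d

Hydraulic gradient i = (307.41 − 306.37) / 546 = 1.04 / 546 = 0.001905
t = 84.8 years = 30950 d
L = 1.54 km = 1540 m
v = L / t = 1540 / 30950 = 0.04975 m/d
K = v · n / i = 0.04975 × 0.16 / 0.001905 = 4.18 m/d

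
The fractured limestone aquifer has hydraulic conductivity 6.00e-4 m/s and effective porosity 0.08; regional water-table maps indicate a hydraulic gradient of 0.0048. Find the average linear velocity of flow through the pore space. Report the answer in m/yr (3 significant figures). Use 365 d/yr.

1140 m/yr

K = 6.00e-4 m/s × 86400 s/d = 51.84 m/d
Specific discharge q = 51.84 × 0.0048 = 0.2488 m/d
Seepage velocity v = q / n = 0.2488 / 0.08 = 3.110 m/d
   = 3.110 × 365 = 1140 m/yr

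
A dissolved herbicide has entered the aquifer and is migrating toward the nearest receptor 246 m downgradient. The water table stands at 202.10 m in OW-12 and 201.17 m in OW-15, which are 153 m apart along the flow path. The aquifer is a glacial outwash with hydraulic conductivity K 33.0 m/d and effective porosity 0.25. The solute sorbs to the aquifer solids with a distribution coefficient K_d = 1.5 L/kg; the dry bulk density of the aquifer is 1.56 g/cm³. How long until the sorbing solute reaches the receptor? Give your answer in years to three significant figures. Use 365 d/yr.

Hydraulic gradient i = (202.10 − 201.17) / 153 = 0.93 / 153 = 0.006078
Darcy flux q = K·i = 33.0 × 0.006078 = 0.2006 m/d
v_s = q/n_e = 0.2006/0.25 = 0.8024 m/d
Retardation R = 1 + ρ_b·K_d/n = 1 + 1.56×1.5/0.25 = 10.36
Contaminant velocity v_c = v/R = 0.8024/10.36 = 0.07745 m/d
t = L/v_c = 246/0.07745 = 3176 d
   = 3176/365 = 8.70 yr

8.70 years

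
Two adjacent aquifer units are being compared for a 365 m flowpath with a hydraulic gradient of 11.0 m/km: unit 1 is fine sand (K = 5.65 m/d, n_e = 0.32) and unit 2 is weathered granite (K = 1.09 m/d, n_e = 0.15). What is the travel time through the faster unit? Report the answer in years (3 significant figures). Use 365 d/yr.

5.15 years

Unit 1 (fine sand): v = 5.65×0.011/0.32 = 0.1942 m/d, t = 365/0.1942 = 1879 d
Unit 2 (weathered granite): v = 1.09×0.011/0.15 = 0.07993 m/d, t = 365/0.07993 = 4566 d
Faster: 1879 d / 365 = 5.15 yr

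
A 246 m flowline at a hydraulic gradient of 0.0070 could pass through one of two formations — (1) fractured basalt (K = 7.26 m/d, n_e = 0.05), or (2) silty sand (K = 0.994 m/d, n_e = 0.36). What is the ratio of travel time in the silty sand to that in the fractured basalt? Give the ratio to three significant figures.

52.6

Unit 1 (fractured basalt): v = 7.26×0.0070/0.05 = 1.016 m/d, t = 246/1.016 = 242.0 d
Unit 2 (silty sand): v = 0.994×0.0070/0.36 = 0.01933 m/d, t = 246/0.01933 = 12730 d
t(silty sand) / t(fractured basalt) = 12730/242.0 = 52.6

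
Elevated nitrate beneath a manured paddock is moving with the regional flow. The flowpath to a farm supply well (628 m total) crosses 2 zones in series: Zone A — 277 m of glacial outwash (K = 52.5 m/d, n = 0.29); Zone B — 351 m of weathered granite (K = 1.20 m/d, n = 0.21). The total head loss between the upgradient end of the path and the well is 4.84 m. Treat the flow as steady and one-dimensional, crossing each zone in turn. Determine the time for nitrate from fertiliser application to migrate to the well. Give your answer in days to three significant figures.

9480 days

Steady 1-D flow in series ⇒ the Darcy flux q is identical in every zone and the zone head losses add (resistances L/K in series).
Σ(L/K) = 277/52.5 + 351/1.20 = 5.276 + 292.5 = 297.8 d
q = ΔH / Σ(L/K) = 4.84 / 297.8 = 0.01625 m/d (same in every zone)
Zone A: v = q/n = 0.01625/0.29 = 0.05605 m/d → t_A = 277/0.05605 = 4942 d
Zone B: v = q/n = 0.01625/0.21 = 0.07740 m/d → t_B = 351/0.07740 = 4535 d
Total t = 4942 + 4535 = 9477 d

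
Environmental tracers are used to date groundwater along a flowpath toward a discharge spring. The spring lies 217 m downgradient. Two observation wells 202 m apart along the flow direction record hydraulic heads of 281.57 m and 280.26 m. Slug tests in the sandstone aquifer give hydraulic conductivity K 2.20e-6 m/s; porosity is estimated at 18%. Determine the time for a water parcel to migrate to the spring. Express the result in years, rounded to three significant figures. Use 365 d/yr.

Hydraulic gradient i = (281.57 − 280.26) / 202 = 1.31 / 202 = 0.006485
K = 2.20e-6 m/s × 86400 s/d = 0.1901 m/d
Darcy flux q = K·i = 0.1901 × 0.006485 = 0.001233 m/d
v = Ki/n = 0.1901·0.006485/0.18 = 0.006848 m/d
t = L / v = 217 / 0.006848 = 31690 d
   = 31690 / 365 = 86.8 yr

86.8 years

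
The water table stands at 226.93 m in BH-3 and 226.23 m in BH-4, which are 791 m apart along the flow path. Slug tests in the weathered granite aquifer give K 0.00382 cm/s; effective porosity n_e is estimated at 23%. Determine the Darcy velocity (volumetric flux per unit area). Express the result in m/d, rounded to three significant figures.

Hydraulic gradient i = (226.93 − 226.23) / 791 = 0.70 / 791 = 8.850e-4
K = 0.00382 cm/s × 864 = 3.300 m/d
Darcy flux q = K·i = 3.300 × 8.850e-4 = 0.002921 m/d

0.00292 m/d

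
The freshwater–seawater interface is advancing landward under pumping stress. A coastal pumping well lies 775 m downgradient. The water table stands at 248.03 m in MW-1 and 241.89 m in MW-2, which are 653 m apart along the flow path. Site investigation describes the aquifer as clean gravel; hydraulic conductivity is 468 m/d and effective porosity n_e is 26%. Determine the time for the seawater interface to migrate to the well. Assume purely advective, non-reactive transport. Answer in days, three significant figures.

Hydraulic gradient i = (248.03 − 241.89) / 653 = 6.14 / 653 = 0.009403
Specific discharge q = 468 × 0.009403 = 4.400 m/d
v = Ki/n = 468·0.009403/0.26 = 16.92 m/d
t = L / v = 775 / 16.92 = 45.79 d

45.8 days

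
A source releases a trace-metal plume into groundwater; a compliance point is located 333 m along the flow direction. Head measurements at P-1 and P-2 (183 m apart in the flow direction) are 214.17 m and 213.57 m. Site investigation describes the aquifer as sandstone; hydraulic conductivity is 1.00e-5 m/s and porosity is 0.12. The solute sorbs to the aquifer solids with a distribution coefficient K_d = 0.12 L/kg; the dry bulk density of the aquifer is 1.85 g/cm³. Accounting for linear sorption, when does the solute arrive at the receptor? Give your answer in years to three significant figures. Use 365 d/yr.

Hydraulic gradient i = (214.17 − 213.57) / 183 = 0.60 / 183 = 0.003279
K = 1.00e-5 m/s × 86400 s/d = 0.8640 m/d
Specific discharge q = 0.8640 × 0.003279 = 0.002833 m/d
v = Ki/n = 0.8640·0.003279/0.12 = 0.02361 m/d
Retardation R = 1 + ρ_b·K_d/n = 1 + 1.85×0.12/0.12 = 2.850
Contaminant velocity v_c = v/R = 0.02361/2.850 = 0.008283 m/d
t = L/v_c = 333/0.008283 = 40200 d
   = 40200/365 = 110 yr

110 years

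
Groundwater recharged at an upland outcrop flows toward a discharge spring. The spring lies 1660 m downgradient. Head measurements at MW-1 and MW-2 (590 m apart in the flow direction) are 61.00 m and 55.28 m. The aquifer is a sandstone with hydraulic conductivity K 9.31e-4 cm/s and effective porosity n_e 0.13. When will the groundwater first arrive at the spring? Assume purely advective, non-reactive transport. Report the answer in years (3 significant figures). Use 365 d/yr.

75.8 years

Hydraulic gradient i = (61.00 − 55.28) / 590 = 5.72 / 590 = 0.009695
K = 9.31e-4 cm/s × 864 = 0.8044 m/d
q = Ki = 0.8044 × 0.009695 = 0.007798 m/d
v = Ki/n = 0.8044·0.009695/0.13 = 0.05999 m/d
t = L / v = 1660 / 0.05999 = 27670 d
   = 27670 / 365 = 75.8 yr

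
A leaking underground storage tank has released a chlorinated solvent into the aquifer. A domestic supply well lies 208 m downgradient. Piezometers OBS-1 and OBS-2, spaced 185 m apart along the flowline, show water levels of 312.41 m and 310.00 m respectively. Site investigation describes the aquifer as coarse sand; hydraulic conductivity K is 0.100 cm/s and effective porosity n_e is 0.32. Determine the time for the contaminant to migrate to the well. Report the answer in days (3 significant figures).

59.1 days

Hydraulic gradient i = (312.41 − 310.00) / 185 = 2.41 / 185 = 0.01303
K = 0.100 cm/s × 864 = 86.40 m/d
Darcy flux q = K·i = 86.40 × 0.01303 = 1.126 m/d
Seepage velocity v = q / n = 1.126 / 0.32 = 3.517 m/d
t = L / v = 208 / 3.517 = 59.14 d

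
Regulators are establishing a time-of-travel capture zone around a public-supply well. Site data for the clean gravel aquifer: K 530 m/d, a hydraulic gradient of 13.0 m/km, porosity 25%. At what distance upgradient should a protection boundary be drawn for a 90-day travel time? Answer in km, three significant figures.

q = Ki = 530 × 0.013 = 6.890 m/d
v_s = q/n_e = 6.890/0.25 = 27.56 m/d
L = v × T = 27.56 × 90 = 2480 m
   = 2.48 km

2.48 km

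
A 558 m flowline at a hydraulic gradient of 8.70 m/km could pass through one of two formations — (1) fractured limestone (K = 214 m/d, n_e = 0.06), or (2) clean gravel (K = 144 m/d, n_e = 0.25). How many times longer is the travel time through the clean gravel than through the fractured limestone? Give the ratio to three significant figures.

Unit 1 (fractured limestone): v = 214×0.0087/0.06 = 31.03 m/d, t = 558/31.03 = 17.98 d
Unit 2 (clean gravel): v = 144×0.0087/0.25 = 5.011 m/d, t = 558/5.011 = 111.4 d
t(clean gravel) / t(fractured limestone) = 111.4/17.98 = 6.19

6.19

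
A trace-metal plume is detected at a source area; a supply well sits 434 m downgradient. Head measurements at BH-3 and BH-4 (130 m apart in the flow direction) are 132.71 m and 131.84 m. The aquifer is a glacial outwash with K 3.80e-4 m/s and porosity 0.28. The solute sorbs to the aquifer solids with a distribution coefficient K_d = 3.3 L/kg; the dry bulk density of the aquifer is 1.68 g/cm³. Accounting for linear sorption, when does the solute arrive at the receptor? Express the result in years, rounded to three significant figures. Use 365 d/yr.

31.5 years

Hydraulic gradient i = (132.71 − 131.84) / 130 = 0.87 / 130 = 0.006692
K = 3.80e-4 m/s × 86400 s/d = 32.83 m/d
Darcy flux q = K·i = 32.83 × 0.006692 = 0.2197 m/d
Average linear velocity = 0.2197 / 0.28 = 0.7847 m/d
Retardation R = 1 + ρ_b·K_d/n = 1 + 1.68×3.3/0.28 = 20.80
Contaminant velocity v_c = v/R = 0.7847/20.80 = 0.03773 m/d
t = L/v_c = 434/0.03773 = 11500 d
   = 11500/365 = 31.5 yr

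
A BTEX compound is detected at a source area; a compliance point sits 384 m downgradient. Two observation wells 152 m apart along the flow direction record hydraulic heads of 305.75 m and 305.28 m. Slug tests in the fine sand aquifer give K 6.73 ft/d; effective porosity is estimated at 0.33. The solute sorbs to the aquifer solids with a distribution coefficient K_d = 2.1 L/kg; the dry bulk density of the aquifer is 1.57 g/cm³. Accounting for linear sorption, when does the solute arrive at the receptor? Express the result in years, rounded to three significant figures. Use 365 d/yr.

Hydraulic gradient i = (305.75 − 305.28) / 152 = 0.47 / 152 = 0.003092
K = 6.73 ft/d × 0.3048 = 2.051 m/d
Darcy flux q = K·i = 2.051 × 0.003092 = 0.006343 m/d
Seepage velocity v = q / n = 0.006343 / 0.33 = 0.01922 m/d
Retardation R = 1 + ρ_b·K_d/n = 1 + 1.57×2.1/0.33 = 10.99
Contaminant velocity v_c = v/R = 0.01922/10.99 = 0.001749 m/d
t = L/v_c = 384/0.001749 = 219600 d
   = 219600/365 = 602 yr

602 years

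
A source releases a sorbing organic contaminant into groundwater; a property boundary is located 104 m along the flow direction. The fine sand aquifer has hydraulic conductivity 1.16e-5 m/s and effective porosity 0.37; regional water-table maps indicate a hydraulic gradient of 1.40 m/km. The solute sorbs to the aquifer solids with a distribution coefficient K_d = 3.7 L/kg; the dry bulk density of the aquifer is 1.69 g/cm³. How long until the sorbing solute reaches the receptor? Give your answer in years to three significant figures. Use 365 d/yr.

K = 1.16e-5 m/s × 86400 s/d = 1.002 m/d
q = Ki = 1.002 × 0.0014 = 0.001403 m/d
Average linear velocity = 0.001403 / 0.37 = 0.003792 m/d
Retardation R = 1 + ρ_b·K_d/n = 1 + 1.69×3.7/0.37 = 17.90
Contaminant velocity v_c = v/R = 0.003792/17.90 = 2.119e-4 m/d
t = L/v_c = 104/2.119e-4 = 490900 d
   = 490900/365 = 1340 yr

1340 years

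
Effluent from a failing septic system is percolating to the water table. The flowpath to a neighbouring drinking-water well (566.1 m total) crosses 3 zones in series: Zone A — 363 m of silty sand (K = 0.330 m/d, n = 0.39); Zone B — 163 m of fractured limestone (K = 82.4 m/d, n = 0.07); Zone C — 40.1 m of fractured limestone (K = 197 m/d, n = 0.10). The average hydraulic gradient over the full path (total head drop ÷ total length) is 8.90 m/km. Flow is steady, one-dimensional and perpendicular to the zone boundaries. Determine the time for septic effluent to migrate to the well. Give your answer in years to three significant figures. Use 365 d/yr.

94.1 years

Steady 1-D flow in series ⇒ the Darcy flux q is identical in every zone and the zone head losses add (resistances L/K in series).
Σ(L/K) = 363/0.330 + 163/82.4 + 40.1/197 = 1100 + 1.978 + 0.2036 = 1102 d
K_eq = L_total / Σ(L/K) = 566.1 / 1102 = 0.5136 m/d
q = K_eq · i = 0.5136 × 0.0089 = 0.004571 m/d (same in every zone)
Zone A: v = q/n = 0.004571/0.39 = 0.01172 m/d → t_A = 363/0.01172 = 30970 d
Zone B: v = q/n = 0.004571/0.07 = 0.06530 m/d → t_B = 163/0.06530 = 2496 d
Zone C: v = q/n = 0.004571/0.10 = 0.04571 m/d → t_C = 40.1/0.04571 = 877.2 d
Total t = 30970 + 2496 + 877.2 = 34340 d
   = 34340 / 365 = 94.1 yr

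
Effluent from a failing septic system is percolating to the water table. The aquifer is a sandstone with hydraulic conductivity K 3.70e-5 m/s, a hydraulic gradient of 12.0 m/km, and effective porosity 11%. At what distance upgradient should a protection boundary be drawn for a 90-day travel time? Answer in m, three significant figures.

31.4 m

K = 3.70e-5 m/s × 86400 s/d = 3.197 m/d
Specific discharge q = 3.197 × 0.012 = 0.03836 m/d
v = Ki/n = 3.197·0.012/0.11 = 0.3487 m/d
L = v × T = 0.3487 × 90 = 31.39 m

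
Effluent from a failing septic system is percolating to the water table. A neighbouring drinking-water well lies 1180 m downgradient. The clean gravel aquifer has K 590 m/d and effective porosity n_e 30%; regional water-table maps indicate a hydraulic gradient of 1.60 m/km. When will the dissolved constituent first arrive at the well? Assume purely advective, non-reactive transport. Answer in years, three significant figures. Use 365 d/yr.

Specific discharge q = 590 × 0.0016 = 0.9440 m/d
Seepage velocity v = q / n = 0.9440 / 0.30 = 3.147 m/d
t = L / v = 1180 / 3.147 = 375.0 d
   = 375.0 / 365 = 1.03 yr

1.03 years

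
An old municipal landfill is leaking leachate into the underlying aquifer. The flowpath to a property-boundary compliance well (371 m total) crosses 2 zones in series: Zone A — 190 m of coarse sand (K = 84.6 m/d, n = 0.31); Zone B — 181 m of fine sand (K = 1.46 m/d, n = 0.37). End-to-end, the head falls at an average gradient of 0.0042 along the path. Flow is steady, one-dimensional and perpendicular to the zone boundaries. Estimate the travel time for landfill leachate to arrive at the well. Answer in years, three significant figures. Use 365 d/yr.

27.9 years

Steady 1-D flow in series ⇒ the Darcy flux q is identical in every zone and the zone head losses add (resistances L/K in series).
Σ(L/K) = 190/84.6 + 181/1.46 = 2.246 + 124.0 = 126.2 d
K_eq = L_total / Σ(L/K) = 371 / 126.2 = 2.939 m/d
q = K_eq · i = 2.939 × 0.0042 = 0.01235 m/d (same in every zone)
Zone A: v = q/n = 0.01235/0.31 = 0.03982 m/d → t_A = 190/0.03982 = 4771 d
Zone B: v = q/n = 0.01235/0.37 = 0.03337 m/d → t_B = 181/0.03337 = 5425 d
Total t = 4771 + 5425 = 10200 d
   = 10200 / 365 = 27.9 yr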